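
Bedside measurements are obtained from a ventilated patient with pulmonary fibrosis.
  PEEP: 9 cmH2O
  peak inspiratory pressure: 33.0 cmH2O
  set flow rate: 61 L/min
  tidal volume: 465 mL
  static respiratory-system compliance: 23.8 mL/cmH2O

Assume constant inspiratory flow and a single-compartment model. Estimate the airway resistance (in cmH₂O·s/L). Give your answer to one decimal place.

4.4

Flow: 61 L/min ÷ 60 = 1.0167 L/s.
Equation of motion (constant flow): PIP = Vt/C + R·V̇ + PEEP.
R·V̇ = PIP − Vt/C − PEEP = 33.0 − 465/23.8 − 9 = 33.0 − 19.538 − 9 = 4.462 cmH2O.
R = 4.462 / 1.0167 = 4.389 cmH2O·s/L.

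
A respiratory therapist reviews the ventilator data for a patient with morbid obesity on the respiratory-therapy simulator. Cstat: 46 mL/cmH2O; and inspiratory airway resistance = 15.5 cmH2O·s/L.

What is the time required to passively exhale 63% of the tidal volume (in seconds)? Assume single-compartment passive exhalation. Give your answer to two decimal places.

0.71

τ = R × C = 15.5 × 46 mL/cmH2O = 15.5 × 0.046 L/cmH2O = 0.713 s.
Exhaled fraction f = 1 − e^(−t/τ) → t = −τ·ln(1 − f) = −0.713·ln(0.37) = 0.7089 s.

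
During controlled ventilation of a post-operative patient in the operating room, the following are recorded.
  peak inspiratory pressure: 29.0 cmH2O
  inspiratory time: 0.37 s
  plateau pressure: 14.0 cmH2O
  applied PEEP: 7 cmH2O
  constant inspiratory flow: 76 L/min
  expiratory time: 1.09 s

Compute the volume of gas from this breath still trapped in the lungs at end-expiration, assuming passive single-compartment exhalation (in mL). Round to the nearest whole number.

119

Flow: 76 L/min ÷ 60 = 1.2667 L/s.
Vt = flow × Ti = 1.2667 L/s × 0.37 s × 1000 mL/L = 468.68 mL.
R = (PIP − Pplat)/V̇ = (29.0 − 14.0) / 1.2667 = 15.0/1.2667 = 11.842 cmH2O·s/L.
C = Vt/(Pplat − PEEP) = 468.68 / (14.0 − 7) = 468.68/7.0 = 66.954 mL/cmH2O.
τ = R × C = 11.842 × 0.06695 L/cmH2O = 0.7928 s.
Fraction remaining = e^(−Te/τ) = e^(−1.09/0.7928) = 0.2529.
Trapped volume = 468.68 × 0.2529 = 118.53 mL.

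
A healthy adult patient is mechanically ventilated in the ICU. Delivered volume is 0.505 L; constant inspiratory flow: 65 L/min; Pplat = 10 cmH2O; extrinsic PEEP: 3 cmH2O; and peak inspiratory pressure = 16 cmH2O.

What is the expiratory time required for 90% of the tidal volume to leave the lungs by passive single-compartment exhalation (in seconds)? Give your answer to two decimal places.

Flow: 65 L/min ÷ 60 = 1.0833 L/s.
R = (PIP − Pplat)/V̇ = (16 − 10) / 1.0833 = 6.0/1.0833 = 5.539 cmH2O·s/L.
C = Vt/(Pplat − PEEP) = 505.0 / (10 − 3) = 505.0/7.0 = 72.143 mL/cmH2O.
τ = R × C = 5.539 × 0.07214 L/cmH2O = 0.3996 s.
t = −τ·ln(1 − 0.90) = −0.3996·ln(0.1) = 0.9201 s.

0.92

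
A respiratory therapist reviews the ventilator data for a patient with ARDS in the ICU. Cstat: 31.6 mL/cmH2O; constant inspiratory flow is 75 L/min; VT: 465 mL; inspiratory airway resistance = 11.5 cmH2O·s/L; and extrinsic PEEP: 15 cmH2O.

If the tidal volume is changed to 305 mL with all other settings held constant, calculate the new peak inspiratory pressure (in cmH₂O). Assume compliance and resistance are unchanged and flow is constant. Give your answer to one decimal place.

39.0

Flow: 75 L/min ÷ 60 = 1.25 L/s.
PIP = Vt/C + R·V̇ + PEEP (constant-flow equation of motion).
Only the elastic term changes: ΔPIP = ΔVt / C = (305 − 465) / 31.6 = -5.063 cmH2O.
Original PIP = 465/31.6 + 11.5×1.25 + 15 = 44.09 cmH2O; new PIP = 44.09 + (-5.063) = 39.027 cmH2O.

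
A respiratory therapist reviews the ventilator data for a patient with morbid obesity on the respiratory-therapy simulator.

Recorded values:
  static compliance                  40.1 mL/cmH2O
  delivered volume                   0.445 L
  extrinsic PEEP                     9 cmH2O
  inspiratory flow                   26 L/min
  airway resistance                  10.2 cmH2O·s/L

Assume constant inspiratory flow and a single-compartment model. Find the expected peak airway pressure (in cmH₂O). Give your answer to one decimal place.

Flow: 26 L/min ÷ 60 = 0.4333 L/s.
Equation of motion (constant flow): PIP = Vt/C + R·V̇ + PEEP.
PIP = 445/40.1 + 10.2×0.4333 + 9 = 11.097 + 4.42 + 9 = 24.517 cmH2O.

24.5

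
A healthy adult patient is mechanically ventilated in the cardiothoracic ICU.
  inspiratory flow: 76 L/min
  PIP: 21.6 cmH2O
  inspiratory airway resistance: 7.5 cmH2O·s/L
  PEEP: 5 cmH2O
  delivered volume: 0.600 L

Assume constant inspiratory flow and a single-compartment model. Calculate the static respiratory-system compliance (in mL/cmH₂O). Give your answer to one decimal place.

Flow: 76 L/min ÷ 60 = 1.2667 L/s.
Equation of motion (constant flow): PIP = Vt/C + R·V̇ + PEEP.
Vt/C = PIP − R·V̇ − PEEP = 21.6 − 7.5×1.2667 − 5 = 21.6 − 9.5 − 5 = 7.1 cmH2O.
C = Vt / 7.1 = 600 / 7.1 = 84.507 mL/cmH2O.

84.5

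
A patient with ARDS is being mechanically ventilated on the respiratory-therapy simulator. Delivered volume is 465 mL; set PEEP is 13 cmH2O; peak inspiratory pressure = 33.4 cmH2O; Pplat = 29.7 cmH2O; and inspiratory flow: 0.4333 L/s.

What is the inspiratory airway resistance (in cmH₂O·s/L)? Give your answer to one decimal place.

Raw = (PIP − Pplat) / flow = (33.4 − 29.7) / 0.4333 = 3.7 / 0.4333 = 8.539 cmH2O·s/L.

8.5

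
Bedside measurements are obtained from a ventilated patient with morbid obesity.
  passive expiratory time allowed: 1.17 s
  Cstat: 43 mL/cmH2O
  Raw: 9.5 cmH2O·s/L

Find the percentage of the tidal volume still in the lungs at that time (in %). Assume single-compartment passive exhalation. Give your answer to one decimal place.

τ = R × C = 9.5 × 43 mL/cmH2O = 9.5 × 0.043 L/cmH2O = 0.4085 s.
Passive exhalation: V(t)/V₀ = e^(−t/τ) = e^(−1.17/0.4085) = 0.05703.
Fraction remaining = 0.05703 → 5.703%.

5.7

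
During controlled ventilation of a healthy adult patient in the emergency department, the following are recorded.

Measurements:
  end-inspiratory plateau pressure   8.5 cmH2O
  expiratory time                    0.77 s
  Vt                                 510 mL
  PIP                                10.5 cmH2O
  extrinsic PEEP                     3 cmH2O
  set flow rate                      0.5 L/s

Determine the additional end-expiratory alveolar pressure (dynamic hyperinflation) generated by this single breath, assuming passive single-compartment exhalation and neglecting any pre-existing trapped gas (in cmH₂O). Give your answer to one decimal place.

0.7

R = (PIP − Pplat)/V̇ = (10.5 − 8.5) / 0.5 = 2.0/0.5 = 4.0 cmH2O·s/L.
C = Vt/(Pplat − PEEP) = 510.0 / (8.5 − 3) = 510.0/5.5 = 92.727 mL/cmH2O.
τ = R × C = 4.0 × 0.09273 L/cmH2O = 0.3709 s.
Fraction remaining = e^(−Te/τ) = e^(−0.77/0.3709) = 0.1254; trapped volume = 510.0 × 0.1254 = 63.954 mL.
Additional alveolar pressure from trapping ≈ V_trapped / C = 63.954 / 92.727 = 0.6897 cmH2O.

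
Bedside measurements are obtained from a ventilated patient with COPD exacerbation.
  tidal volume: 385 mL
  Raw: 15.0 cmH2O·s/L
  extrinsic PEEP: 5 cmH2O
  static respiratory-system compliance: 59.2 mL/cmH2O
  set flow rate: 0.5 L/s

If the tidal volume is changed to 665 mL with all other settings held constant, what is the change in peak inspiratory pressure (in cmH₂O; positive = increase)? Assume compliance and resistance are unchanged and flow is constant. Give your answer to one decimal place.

4.7

PIP = Vt/C + R·V̇ + PEEP (constant-flow equation of motion).
Only the elastic term changes: ΔPIP = ΔVt / C = (665 − 385) / 59.2 = 4.73 cmH2O.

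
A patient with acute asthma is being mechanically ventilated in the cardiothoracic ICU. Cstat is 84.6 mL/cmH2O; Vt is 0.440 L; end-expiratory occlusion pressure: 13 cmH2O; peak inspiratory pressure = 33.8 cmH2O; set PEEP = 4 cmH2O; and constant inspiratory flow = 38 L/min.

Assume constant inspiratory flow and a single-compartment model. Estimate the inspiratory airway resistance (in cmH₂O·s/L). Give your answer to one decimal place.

Flow: 38 L/min ÷ 60 = 0.6333 L/s.
Total PEEP = 13 cmH2O (set 4 + intrinsic 9); this is the baseline alveolar pressure.
Equation of motion (constant flow): PIP = Vt/C + R·V̇ + PEEP.
R·V̇ = PIP − Vt/C − PEEP = 33.8 − 440/84.6 − 13 = 33.8 − 5.201 − 13 = 15.599 cmH2O.
R = 15.599 / 0.6333 = 24.631 cmH2O·s/L.

24.6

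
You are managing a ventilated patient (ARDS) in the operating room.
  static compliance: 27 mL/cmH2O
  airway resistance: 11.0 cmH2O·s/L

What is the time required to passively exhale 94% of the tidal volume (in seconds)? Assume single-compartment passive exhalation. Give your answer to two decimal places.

τ = R × C = 11.0 × 27 mL/cmH2O = 11.0 × 0.027 L/cmH2O = 0.297 s.
Exhaled fraction f = 1 − e^(−t/τ) → t = −τ·ln(1 − f) = −0.297·ln(0.06) = 0.8356 s.

0.84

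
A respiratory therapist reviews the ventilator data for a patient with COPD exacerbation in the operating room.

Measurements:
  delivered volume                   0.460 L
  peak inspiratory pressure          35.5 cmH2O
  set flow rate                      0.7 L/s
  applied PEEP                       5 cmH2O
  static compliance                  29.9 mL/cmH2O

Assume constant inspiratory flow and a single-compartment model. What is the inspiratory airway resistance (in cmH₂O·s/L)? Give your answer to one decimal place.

21.6

Equation of motion (constant flow): PIP = Vt/C + R·V̇ + PEEP.
R·V̇ = PIP − Vt/C − PEEP = 35.5 − 460/29.9 − 5 = 35.5 − 15.385 − 5 = 15.115 cmH2O.
R = 15.115 / 0.7 = 21.593 cmH2O·s/L.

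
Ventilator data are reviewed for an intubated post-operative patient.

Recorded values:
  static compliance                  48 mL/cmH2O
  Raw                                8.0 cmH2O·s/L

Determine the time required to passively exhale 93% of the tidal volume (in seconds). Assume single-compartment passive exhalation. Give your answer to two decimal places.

1.02

τ = R × C = 8.0 × 48 mL/cmH2O = 8.0 × 0.048 L/cmH2O = 0.384 s.
Exhaled fraction f = 1 − e^(−t/τ) → t = −τ·ln(1 − f) = −0.384·ln(0.07) = 1.021 s.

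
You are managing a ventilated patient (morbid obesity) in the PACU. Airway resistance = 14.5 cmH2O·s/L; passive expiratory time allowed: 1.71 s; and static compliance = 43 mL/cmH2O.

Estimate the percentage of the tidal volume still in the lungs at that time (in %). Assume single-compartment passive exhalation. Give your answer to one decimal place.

τ = R × C = 14.5 × 43 mL/cmH2O = 14.5 × 0.043 L/cmH2O = 0.6235 s.
Passive exhalation: V(t)/V₀ = e^(−t/τ) = e^(−1.71/0.6235) = 0.0644.
Fraction remaining = 0.0644 → 6.44%.

6.4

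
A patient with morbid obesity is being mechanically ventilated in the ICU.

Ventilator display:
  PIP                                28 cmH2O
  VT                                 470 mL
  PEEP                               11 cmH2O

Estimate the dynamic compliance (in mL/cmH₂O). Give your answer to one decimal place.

Dynamic compliance = Vt / (PIP − PEEP) = 470 / (28 − 11) = 470 / 17.0 = 27.647 mL/cmH2O.

27.6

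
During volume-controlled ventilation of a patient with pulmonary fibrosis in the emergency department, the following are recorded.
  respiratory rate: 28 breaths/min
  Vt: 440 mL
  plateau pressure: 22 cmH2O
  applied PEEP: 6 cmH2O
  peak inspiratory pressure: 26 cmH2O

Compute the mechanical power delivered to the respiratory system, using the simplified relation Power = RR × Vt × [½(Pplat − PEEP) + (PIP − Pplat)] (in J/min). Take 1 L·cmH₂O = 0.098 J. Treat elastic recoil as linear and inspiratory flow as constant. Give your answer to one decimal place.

Per-breath work = Vt × [½(Pplat−PEEP) + (PIP−Pplat)] = 0.440 × [0.5×16.0 + 4.0] = 0.440 × 12.0 = 5.28 L·cmH2O.
Power = 28 × 5.28 = 147.84 L·cmH2O/min.
× 0.098 J/(L·cmH2O) → 14.488 J/min.

14.5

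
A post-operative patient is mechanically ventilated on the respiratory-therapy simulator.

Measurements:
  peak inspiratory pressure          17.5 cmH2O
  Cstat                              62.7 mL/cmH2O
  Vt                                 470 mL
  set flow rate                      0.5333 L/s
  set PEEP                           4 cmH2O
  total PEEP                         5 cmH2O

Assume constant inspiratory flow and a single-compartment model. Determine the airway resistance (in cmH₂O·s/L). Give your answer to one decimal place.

Total PEEP = 5 cmH2O (set 4 + intrinsic 1); this is the baseline alveolar pressure.
Equation of motion (constant flow): PIP = Vt/C + R·V̇ + PEEP.
R·V̇ = PIP − Vt/C − PEEP = 17.5 − 470/62.7 − 5 = 17.5 − 7.496 − 5 = 5.004 cmH2O.
R = 5.004 / 0.5333 = 9.383 cmH2O·s/L.

9.4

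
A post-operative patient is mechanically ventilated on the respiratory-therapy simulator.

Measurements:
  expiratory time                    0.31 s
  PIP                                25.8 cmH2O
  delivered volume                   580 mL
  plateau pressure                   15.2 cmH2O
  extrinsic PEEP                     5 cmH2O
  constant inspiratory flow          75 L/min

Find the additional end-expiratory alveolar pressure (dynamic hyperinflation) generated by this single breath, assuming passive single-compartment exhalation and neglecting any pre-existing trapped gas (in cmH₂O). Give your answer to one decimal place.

Flow: 75 L/min ÷ 60 = 1.25 L/s.
R = (PIP − Pplat)/V̇ = (25.8 − 15.2) / 1.25 = 10.6/1.25 = 8.48 cmH2O·s/L.
C = Vt/(Pplat − PEEP) = 580.0 / (15.2 − 5) = 580.0/10.2 = 56.863 mL/cmH2O.
τ = R × C = 8.48 × 0.05686 L/cmH2O = 0.4822 s.
Fraction remaining = e^(−Te/τ) = e^(−0.31/0.4822) = 0.5258; trapped volume = 580.0 × 0.5258 = 304.96 mL.
Additional alveolar pressure from trapping ≈ V_trapped / C = 304.96 / 56.863 = 5.363 cmH2O.

5.4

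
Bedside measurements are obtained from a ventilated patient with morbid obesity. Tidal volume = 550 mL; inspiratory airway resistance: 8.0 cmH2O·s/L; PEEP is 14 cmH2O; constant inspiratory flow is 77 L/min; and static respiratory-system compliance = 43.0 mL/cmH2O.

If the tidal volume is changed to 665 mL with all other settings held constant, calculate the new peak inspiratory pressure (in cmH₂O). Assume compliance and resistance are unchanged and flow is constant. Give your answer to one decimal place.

39.7

Flow: 77 L/min ÷ 60 = 1.2833 L/s.
PIP = Vt/C + R·V̇ + PEEP (constant-flow equation of motion).
Only the elastic term changes: ΔPIP = ΔVt / C = (665 − 550) / 43.0 = 2.674 cmH2O.
Original PIP = 550/43.0 + 8.0×1.2833 + 14 = 37.057 cmH2O; new PIP = 37.057 + (2.674) = 39.731 cmH2O.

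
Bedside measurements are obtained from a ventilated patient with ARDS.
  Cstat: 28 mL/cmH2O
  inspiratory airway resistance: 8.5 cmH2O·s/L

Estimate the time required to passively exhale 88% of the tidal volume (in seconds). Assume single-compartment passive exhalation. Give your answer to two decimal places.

0.50

τ = R × C = 8.5 × 28 mL/cmH2O = 8.5 × 0.028 L/cmH2O = 0.238 s.
Exhaled fraction f = 1 − e^(−t/τ) → t = −τ·ln(1 − f) = −0.238·ln(0.12) = 0.5046 s.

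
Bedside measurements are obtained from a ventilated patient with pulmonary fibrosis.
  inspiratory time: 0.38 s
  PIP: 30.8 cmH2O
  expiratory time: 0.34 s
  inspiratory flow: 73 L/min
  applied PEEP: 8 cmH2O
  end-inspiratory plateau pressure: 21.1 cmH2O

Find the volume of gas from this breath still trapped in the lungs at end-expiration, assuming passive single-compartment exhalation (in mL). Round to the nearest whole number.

138

Flow: 73 L/min ÷ 60 = 1.2167 L/s.
Vt = flow × Ti = 1.2167 L/s × 0.38 s × 1000 mL/L = 462.35 mL.
R = (PIP − Pplat)/V̇ = (30.8 − 21.1) / 1.2167 = 9.7/1.2167 = 7.972 cmH2O·s/L.
C = Vt/(Pplat − PEEP) = 462.35 / (21.1 − 8) = 462.35/13.1 = 35.294 mL/cmH2O.
τ = R × C = 7.972 × 0.03529 L/cmH2O = 0.2813 s.
Fraction remaining = e^(−Te/τ) = e^(−0.34/0.2813) = 0.2986.
Trapped volume = 462.35 × 0.2986 = 138.06 mL.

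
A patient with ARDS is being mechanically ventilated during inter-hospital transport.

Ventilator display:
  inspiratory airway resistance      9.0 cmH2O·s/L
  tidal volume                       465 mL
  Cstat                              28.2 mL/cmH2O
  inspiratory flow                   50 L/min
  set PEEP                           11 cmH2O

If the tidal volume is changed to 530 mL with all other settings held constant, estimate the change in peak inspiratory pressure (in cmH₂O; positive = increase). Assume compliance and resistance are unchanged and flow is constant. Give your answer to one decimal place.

2.3

PIP = Vt/C + R·V̇ + PEEP (constant-flow equation of motion).
Only the elastic term changes: ΔPIP = ΔVt / C = (530 − 465) / 28.2 = 2.305 cmH2O.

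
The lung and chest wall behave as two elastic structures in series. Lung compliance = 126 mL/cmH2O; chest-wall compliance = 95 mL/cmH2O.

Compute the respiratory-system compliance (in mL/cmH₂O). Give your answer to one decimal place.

Lung and chest wall are elastances in series: 1/Crs = 1/CL + 1/Ccw.
1/Crs = 1/126 + 1/95 = 0.01846.
Crs = 54.171 mL/cmH2O.

54.2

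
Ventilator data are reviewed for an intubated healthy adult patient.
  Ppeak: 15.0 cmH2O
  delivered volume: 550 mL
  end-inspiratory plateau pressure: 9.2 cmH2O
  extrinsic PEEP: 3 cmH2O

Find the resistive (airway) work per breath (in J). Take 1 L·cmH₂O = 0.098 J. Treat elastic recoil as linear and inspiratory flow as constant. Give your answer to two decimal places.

With constant inspiratory flow the resistive pressure is constant at PIP − Pplat = 15.0 − 9.2 = 5.8 cmH2O, so resistive work = 5.8 × 0.550 = 3.19 L·cmH2O.
× 0.098 J/(L·cmH2O) → 0.3126 J.

0.31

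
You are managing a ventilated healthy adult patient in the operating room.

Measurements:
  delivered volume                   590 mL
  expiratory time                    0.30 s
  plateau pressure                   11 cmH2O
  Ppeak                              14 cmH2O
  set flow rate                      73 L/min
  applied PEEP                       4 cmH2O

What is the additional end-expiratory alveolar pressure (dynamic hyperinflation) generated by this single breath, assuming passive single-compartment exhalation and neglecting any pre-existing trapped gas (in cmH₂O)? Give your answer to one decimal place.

Flow: 73 L/min ÷ 60 = 1.2167 L/s.
R = (PIP − Pplat)/V̇ = (14 − 11) / 1.2167 = 3.0/1.2167 = 2.466 cmH2O·s/L.
C = Vt/(Pplat − PEEP) = 590.0 / (11 − 4) = 590.0/7.0 = 84.286 mL/cmH2O.
τ = R × C = 2.466 × 0.08429 L/cmH2O = 0.2079 s.
Fraction remaining = e^(−Te/τ) = e^(−0.30/0.2079) = 0.2362; trapped volume = 590.0 × 0.2362 = 139.36 mL.
Additional alveolar pressure from trapping ≈ V_trapped / C = 139.36 / 84.286 = 1.653 cmH2O.

1.7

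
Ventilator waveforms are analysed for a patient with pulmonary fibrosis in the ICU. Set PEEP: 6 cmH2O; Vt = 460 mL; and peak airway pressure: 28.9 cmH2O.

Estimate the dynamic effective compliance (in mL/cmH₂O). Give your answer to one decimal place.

Dynamic compliance = Vt / (PIP − PEEP) = 460 / (28.9 − 6) = 460 / 22.9 = 20.087 mL/cmH2O.

20.1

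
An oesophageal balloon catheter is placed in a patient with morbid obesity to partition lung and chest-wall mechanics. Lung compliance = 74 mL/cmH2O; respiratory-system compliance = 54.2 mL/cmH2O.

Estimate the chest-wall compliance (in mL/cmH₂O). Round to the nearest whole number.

1/Ccw = 1/Crs − 1/CL.
1/Ccw = 1/54.2 − 1/74 = 0.004937.
Ccw = 202.55 mL/cmH2O.

203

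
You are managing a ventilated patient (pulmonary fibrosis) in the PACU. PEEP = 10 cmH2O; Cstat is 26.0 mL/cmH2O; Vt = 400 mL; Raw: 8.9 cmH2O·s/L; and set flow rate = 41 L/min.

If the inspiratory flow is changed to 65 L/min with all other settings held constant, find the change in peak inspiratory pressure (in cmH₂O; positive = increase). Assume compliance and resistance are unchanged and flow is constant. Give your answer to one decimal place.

3.6

Flow: 41 L/min ÷ 60 = 0.6833 L/s.
New flow: 65 L/min ÷ 60 = 1.0833 L/s.
PIP = Vt/C + R·V̇ + PEEP (constant-flow equation of motion).
Only the resistive term changes: ΔPIP = R × ΔV̇ = 8.9 × (1.0833 − 0.6833) = 8.9 × 0.4 = 3.56 cmH2O.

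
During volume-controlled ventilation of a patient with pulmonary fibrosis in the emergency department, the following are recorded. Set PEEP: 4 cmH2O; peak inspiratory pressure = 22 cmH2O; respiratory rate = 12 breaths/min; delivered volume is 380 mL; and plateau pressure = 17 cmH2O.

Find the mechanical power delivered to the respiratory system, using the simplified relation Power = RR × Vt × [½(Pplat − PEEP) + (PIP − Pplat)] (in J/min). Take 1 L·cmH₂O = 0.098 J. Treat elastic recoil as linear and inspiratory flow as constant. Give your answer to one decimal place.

Per-breath work = Vt × [½(Pplat−PEEP) + (PIP−Pplat)] = 0.380 × [0.5×13.0 + 5.0] = 0.380 × 11.5 = 4.37 L·cmH2O.
Power = 12 × 4.37 = 52.44 L·cmH2O/min.
× 0.098 J/(L·cmH2O) → 5.139 J/min.

5.1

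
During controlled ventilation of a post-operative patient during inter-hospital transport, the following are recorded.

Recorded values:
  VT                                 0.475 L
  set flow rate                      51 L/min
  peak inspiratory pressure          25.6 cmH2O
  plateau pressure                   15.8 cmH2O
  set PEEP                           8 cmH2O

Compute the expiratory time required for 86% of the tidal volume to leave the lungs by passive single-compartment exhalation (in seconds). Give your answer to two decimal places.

Flow: 51 L/min ÷ 60 = 0.85 L/s.
R = (PIP − Pplat)/V̇ = (25.6 − 15.8) / 0.85 = 9.8/0.85 = 11.529 cmH2O·s/L.
C = Vt/(Pplat − PEEP) = 475.0 / (15.8 − 8) = 475.0/7.8 = 60.897 mL/cmH2O.
τ = R × C = 11.529 × 0.0609 L/cmH2O = 0.7021 s.
t = −τ·ln(1 − 0.86) = −0.7021·ln(0.14) = 1.38 s.

1.38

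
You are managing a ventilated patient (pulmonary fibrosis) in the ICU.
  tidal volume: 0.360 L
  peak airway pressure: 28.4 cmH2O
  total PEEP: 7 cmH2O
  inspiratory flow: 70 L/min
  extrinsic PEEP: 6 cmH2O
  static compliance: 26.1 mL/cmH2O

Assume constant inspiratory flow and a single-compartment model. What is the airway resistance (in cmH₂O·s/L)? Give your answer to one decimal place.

Flow: 70 L/min ÷ 60 = 1.1667 L/s.
Total PEEP = 7 cmH2O (set 6 + intrinsic 1); this is the baseline alveolar pressure.
Equation of motion (constant flow): PIP = Vt/C + R·V̇ + PEEP.
R·V̇ = PIP − Vt/C − PEEP = 28.4 − 360/26.1 − 7 = 28.4 − 13.793 − 7 = 7.607 cmH2O.
R = 7.607 / 1.1667 = 6.52 cmH2O·s/L.

6.5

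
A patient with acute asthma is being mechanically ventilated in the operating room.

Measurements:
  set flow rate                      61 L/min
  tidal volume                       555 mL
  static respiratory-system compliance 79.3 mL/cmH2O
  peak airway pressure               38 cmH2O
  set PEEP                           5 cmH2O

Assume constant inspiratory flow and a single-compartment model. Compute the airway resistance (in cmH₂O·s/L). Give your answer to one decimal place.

Flow: 61 L/min ÷ 60 = 1.0167 L/s.
Equation of motion (constant flow): PIP = Vt/C + R·V̇ + PEEP.
R·V̇ = PIP − Vt/C − PEEP = 38 − 555/79.3 − 5 = 38 − 6.999 − 5 = 26.001 cmH2O.
R = 26.001 / 1.0167 = 25.574 cmH2O·s/L.

25.6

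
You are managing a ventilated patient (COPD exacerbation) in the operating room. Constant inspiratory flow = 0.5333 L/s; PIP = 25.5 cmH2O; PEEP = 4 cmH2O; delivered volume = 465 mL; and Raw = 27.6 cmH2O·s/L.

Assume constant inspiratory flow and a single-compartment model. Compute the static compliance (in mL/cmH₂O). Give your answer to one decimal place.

Equation of motion (constant flow): PIP = Vt/C + R·V̇ + PEEP.
Vt/C = PIP − R·V̇ − PEEP = 25.5 − 27.6×0.5333 − 4 = 25.5 − 14.719 − 4 = 6.781 cmH2O.
C = Vt / 6.781 = 465 / 6.781 = 68.574 mL/cmH2O.

68.6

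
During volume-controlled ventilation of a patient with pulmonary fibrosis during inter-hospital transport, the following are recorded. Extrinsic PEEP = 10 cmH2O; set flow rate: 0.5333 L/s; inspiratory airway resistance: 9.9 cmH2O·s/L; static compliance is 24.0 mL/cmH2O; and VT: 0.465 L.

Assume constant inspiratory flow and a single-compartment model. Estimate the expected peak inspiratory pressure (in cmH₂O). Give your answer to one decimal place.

Equation of motion (constant flow): PIP = Vt/C + R·V̇ + PEEP.
PIP = 465/24.0 + 9.9×0.5333 + 10 = 19.375 + 5.28 + 10 = 34.655 cmH2O.

34.7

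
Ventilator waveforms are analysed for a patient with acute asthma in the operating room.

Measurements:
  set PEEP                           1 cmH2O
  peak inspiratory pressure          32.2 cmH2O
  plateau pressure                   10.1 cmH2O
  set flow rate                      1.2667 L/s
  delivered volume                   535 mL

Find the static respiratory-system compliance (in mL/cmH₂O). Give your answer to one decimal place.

58.8

Cstat = Vt / (Pplat − PEEP) = 535 / (10.1 − 1) = 535 / 9.1 = 58.791 mL/cmH2O.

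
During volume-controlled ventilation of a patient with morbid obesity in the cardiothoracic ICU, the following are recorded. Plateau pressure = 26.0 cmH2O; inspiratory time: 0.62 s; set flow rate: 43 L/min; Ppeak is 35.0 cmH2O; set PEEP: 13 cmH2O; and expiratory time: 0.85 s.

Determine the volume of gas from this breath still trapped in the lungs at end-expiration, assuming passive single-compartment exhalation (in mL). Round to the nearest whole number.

61

Flow: 43 L/min ÷ 60 = 0.7167 L/s.
Vt = flow × Ti = 0.7167 L/s × 0.62 s × 1000 mL/L = 444.35 mL.
R = (PIP − Pplat)/V̇ = (35.0 − 26.0) / 0.7167 = 9.0/0.7167 = 12.558 cmH2O·s/L.
C = Vt/(Pplat − PEEP) = 444.35 / (26.0 − 13) = 444.35/13.0 = 34.181 mL/cmH2O.
τ = R × C = 12.558 × 0.03418 L/cmH2O = 0.4292 s.
Fraction remaining = e^(−Te/τ) = e^(−0.85/0.4292) = 0.138.
Trapped volume = 444.35 × 0.138 = 61.32 mL.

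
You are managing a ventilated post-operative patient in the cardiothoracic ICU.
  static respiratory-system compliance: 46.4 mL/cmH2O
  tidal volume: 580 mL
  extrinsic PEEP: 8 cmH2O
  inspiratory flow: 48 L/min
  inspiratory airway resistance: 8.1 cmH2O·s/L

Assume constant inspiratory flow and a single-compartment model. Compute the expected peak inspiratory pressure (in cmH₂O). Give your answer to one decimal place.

Flow: 48 L/min ÷ 60 = 0.8 L/s.
Equation of motion (constant flow): PIP = Vt/C + R·V̇ + PEEP.
PIP = 580/46.4 + 8.1×0.8 + 8 = 12.5 + 6.48 + 8 = 26.98 cmH2O.

27.0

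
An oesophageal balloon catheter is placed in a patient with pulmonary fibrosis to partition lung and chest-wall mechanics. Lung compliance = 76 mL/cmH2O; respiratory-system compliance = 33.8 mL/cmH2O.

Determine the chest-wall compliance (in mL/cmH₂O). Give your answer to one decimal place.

1/Ccw = 1/Crs − 1/CL.
1/Ccw = 1/33.8 − 1/76 = 0.01643.
Ccw = 60.864 mL/cmH2O.

60.9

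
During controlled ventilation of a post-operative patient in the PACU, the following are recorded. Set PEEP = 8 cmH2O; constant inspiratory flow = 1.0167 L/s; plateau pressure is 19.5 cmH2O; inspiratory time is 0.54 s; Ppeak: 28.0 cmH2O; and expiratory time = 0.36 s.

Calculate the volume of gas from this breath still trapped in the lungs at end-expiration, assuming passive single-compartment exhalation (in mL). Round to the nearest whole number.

Vt = flow × Ti = 1.0167 L/s × 0.54 s × 1000 mL/L = 549.02 mL.
R = (PIP − Pplat)/V̇ = (28.0 − 19.5) / 1.0167 = 8.5/1.0167 = 8.36 cmH2O·s/L.
C = Vt/(Pplat − PEEP) = 549.02 / (19.5 − 8) = 549.02/11.5 = 47.741 mL/cmH2O.
τ = R × C = 8.36 × 0.04774 L/cmH2O = 0.3991 s.
Fraction remaining = e^(−Te/τ) = e^(−0.36/0.3991) = 0.4057.
Trapped volume = 549.02 × 0.4057 = 222.74 mL.

223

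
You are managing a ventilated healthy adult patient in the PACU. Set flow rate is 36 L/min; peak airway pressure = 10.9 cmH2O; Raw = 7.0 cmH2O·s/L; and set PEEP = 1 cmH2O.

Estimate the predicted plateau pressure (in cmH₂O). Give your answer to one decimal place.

Flow: 36 L/min ÷ 60 = 0.6 L/s.
Pplat = PIP − Raw × flow = 10.9 − 7.0 × 0.6 = 10.9 − 4.2 = 6.7 cmH2O.

6.7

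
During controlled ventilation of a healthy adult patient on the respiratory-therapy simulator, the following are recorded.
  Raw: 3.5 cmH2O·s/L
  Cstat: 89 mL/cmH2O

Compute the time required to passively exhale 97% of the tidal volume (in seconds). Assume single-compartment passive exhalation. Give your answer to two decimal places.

τ = R × C = 3.5 × 89 mL/cmH2O = 3.5 × 0.089 L/cmH2O = 0.3115 s.
Exhaled fraction f = 1 − e^(−t/τ) → t = −τ·ln(1 − f) = −0.3115·ln(0.03) = 1.092 s.

1.09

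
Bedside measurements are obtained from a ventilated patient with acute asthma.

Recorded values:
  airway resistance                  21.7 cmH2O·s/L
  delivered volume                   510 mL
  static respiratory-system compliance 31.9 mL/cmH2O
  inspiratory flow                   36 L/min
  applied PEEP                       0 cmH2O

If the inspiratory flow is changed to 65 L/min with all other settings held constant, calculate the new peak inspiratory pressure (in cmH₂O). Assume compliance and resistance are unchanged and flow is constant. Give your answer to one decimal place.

Flow: 36 L/min ÷ 60 = 0.6 L/s.
New flow: 65 L/min ÷ 60 = 1.0833 L/s.
PIP = Vt/C + R·V̇ + PEEP (constant-flow equation of motion).
Only the resistive term changes: ΔPIP = R × ΔV̇ = 21.7 × (1.0833 − 0.6) = 21.7 × 0.4833 = 10.488 cmH2O.
Original PIP = 510/31.9 + 21.7×0.6 + 0 = 29.007 cmH2O; new PIP = 29.007 + (10.488) = 39.495 cmH2O.

39.5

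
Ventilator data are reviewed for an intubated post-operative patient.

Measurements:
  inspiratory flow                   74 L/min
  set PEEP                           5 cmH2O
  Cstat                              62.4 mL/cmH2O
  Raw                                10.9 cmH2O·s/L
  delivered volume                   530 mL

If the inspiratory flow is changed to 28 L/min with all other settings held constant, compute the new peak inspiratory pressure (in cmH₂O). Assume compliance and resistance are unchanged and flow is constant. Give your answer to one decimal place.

Flow: 74 L/min ÷ 60 = 1.2333 L/s.
New flow: 28 L/min ÷ 60 = 0.4667 L/s.
PIP = Vt/C + R·V̇ + PEEP (constant-flow equation of motion).
Only the resistive term changes: ΔPIP = R × ΔV̇ = 10.9 × (0.4667 − 1.2333) = 10.9 × -0.7666 = -8.356 cmH2O.
Original PIP = 530/62.4 + 10.9×1.2333 + 5 = 26.937 cmH2O; new PIP = 26.937 + (-8.356) = 18.581 cmH2O.

18.6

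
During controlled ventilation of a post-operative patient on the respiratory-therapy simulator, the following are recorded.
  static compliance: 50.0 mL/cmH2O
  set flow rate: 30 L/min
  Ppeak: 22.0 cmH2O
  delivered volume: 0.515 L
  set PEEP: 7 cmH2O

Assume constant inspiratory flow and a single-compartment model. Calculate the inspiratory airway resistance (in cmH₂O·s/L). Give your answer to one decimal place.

9.4

Flow: 30 L/min ÷ 60 = 0.5 L/s.
Equation of motion (constant flow): PIP = Vt/C + R·V̇ + PEEP.
R·V̇ = PIP − Vt/C − PEEP = 22.0 − 515/50.0 − 7 = 22.0 − 10.3 − 7 = 4.7 cmH2O.
R = 4.7 / 0.5 = 9.4 cmH2O·s/L.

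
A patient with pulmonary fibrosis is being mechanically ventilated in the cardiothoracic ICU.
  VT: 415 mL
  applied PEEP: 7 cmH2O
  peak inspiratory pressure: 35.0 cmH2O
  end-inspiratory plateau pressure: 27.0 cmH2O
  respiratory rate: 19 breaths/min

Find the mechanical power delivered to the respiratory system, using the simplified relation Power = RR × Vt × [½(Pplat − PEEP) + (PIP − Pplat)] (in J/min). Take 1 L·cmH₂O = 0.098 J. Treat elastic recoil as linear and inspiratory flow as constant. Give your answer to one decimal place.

13.9

Per-breath work = Vt × [½(Pplat−PEEP) + (PIP−Pplat)] = 0.415 × [0.5×20.0 + 8.0] = 0.415 × 18.0 = 7.47 L·cmH2O.
Power = 19 × 7.47 = 141.93 L·cmH2O/min.
× 0.098 J/(L·cmH2O) → 13.909 J/min.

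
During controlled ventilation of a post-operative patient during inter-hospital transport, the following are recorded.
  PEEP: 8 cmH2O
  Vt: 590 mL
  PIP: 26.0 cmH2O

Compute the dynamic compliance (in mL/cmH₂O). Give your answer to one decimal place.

32.8

Dynamic compliance = Vt / (PIP − PEEP) = 590 / (26.0 − 8) = 590 / 18.0 = 32.778 mL/cmH2O.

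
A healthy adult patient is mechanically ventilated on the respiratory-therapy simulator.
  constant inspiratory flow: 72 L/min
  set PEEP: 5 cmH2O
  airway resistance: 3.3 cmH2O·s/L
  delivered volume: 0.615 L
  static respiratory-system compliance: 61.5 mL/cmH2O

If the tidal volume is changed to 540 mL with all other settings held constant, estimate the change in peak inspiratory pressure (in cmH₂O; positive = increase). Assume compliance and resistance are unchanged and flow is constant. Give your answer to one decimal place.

-1.2

PIP = Vt/C + R·V̇ + PEEP (constant-flow equation of motion).
Only the elastic term changes: ΔPIP = ΔVt / C = (540 − 615) / 61.5 = -1.22 cmH2O.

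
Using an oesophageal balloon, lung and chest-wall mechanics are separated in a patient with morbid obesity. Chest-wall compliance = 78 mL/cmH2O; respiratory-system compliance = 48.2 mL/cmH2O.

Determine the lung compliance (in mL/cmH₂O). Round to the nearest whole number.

1/CL = 1/Crs − 1/Ccw.
1/CL = 1/48.2 − 1/78 = 0.007926.
CL = 126.17 mL/cmH2O.

126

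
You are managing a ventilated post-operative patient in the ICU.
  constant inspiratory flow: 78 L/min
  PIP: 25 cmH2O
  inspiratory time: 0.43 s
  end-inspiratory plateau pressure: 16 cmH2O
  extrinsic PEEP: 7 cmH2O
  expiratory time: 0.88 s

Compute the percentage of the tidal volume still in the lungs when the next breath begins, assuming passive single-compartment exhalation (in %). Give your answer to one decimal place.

12.9

Flow: 78 L/min ÷ 60 = 1.3 L/s.
Vt = flow × Ti = 1.3 L/s × 0.43 s × 1000 mL/L = 559.0 mL.
R = (PIP − Pplat)/V̇ = (25 − 16) / 1.3 = 9.0/1.3 = 6.923 cmH2O·s/L.
C = Vt/(Pplat − PEEP) = 559.0 / (16 − 7) = 559.0/9.0 = 62.111 mL/cmH2O.
τ = R × C = 6.923 × 0.06211 L/cmH2O = 0.43 s.
Fraction remaining at end-expiration = e^(−Te/τ) = e^(−0.88/0.43) = 0.1292 → 12.92%.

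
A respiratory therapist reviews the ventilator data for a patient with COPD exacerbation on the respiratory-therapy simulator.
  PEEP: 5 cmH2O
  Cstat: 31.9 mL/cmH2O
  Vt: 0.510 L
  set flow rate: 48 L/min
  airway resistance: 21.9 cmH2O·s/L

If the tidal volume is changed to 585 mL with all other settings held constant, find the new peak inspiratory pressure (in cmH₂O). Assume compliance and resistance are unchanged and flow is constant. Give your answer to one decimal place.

40.9

Flow: 48 L/min ÷ 60 = 0.8 L/s.
PIP = Vt/C + R·V̇ + PEEP (constant-flow equation of motion).
Only the elastic term changes: ΔPIP = ΔVt / C = (585 − 510) / 31.9 = 2.351 cmH2O.
Original PIP = 510/31.9 + 21.9×0.8 + 5 = 38.507 cmH2O; new PIP = 38.507 + (2.351) = 40.858 cmH2O.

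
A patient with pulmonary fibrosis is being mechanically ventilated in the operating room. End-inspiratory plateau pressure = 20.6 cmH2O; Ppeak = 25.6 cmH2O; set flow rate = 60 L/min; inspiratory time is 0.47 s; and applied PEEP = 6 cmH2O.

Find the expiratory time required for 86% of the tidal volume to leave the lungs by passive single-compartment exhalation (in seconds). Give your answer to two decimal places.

0.32

Flow: 60 L/min ÷ 60 = 1 L/s.
Vt = flow × Ti = 1 L/s × 0.47 s × 1000 mL/L = 470.0 mL.
R = (PIP − Pplat)/V̇ = (25.6 − 20.6) / 1 = 5.0/1 = 5.0 cmH2O·s/L.
C = Vt/(Pplat − PEEP) = 470.0 / (20.6 − 6) = 470.0/14.6 = 32.192 mL/cmH2O.
τ = R × C = 5.0 × 0.03219 L/cmH2O = 0.161 s.
t = −τ·ln(1 − 0.86) = −0.161·ln(0.14) = 0.3165 s.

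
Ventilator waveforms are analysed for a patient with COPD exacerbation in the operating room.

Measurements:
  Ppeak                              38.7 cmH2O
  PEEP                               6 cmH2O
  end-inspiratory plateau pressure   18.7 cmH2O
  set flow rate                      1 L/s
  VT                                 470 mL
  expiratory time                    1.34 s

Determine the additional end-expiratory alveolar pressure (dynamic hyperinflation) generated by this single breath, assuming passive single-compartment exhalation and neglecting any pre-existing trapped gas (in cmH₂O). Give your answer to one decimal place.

2.1

R = (PIP − Pplat)/V̇ = (38.7 − 18.7) / 1 = 20.0/1 = 20.0 cmH2O·s/L.
C = Vt/(Pplat − PEEP) = 470.0 / (18.7 − 6) = 470.0/12.7 = 37.008 mL/cmH2O.
τ = R × C = 20.0 × 0.03701 L/cmH2O = 0.7402 s.
Fraction remaining = e^(−Te/τ) = e^(−1.34/0.7402) = 0.1636; trapped volume = 470.0 × 0.1636 = 76.892 mL.
Additional alveolar pressure from trapping ≈ V_trapped / C = 76.892 / 37.008 = 2.078 cmH2O.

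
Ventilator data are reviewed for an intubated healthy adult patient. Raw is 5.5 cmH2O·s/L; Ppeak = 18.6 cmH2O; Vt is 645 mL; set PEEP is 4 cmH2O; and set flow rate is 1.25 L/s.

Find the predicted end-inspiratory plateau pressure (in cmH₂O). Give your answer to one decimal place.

Pplat = PIP − Raw × flow = 18.6 − 5.5 × 1.25 = 18.6 − 6.875 = 11.725 cmH2O.

11.7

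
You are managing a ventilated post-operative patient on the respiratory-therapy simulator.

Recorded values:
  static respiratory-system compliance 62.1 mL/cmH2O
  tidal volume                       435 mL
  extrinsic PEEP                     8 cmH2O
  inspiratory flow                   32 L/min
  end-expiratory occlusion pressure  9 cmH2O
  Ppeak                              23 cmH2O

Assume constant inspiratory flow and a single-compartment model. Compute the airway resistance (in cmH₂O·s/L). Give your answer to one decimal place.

13.1

Flow: 32 L/min ÷ 60 = 0.5333 L/s.
Total PEEP = 9 cmH2O (set 8 + intrinsic 1); this is the baseline alveolar pressure.
Equation of motion (constant flow): PIP = Vt/C + R·V̇ + PEEP.
R·V̇ = PIP − Vt/C − PEEP = 23 − 435/62.1 − 9 = 23 − 7.005 − 9 = 6.995 cmH2O.
R = 6.995 / 0.5333 = 13.116 cmH2O·s/L.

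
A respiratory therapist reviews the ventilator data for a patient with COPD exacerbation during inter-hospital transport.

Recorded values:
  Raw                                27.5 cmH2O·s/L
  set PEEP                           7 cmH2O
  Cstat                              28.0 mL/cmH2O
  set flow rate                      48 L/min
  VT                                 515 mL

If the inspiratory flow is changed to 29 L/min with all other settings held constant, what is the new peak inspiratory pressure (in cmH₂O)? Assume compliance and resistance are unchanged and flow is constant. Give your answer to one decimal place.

38.7

Flow: 48 L/min ÷ 60 = 0.8 L/s.
New flow: 29 L/min ÷ 60 = 0.4833 L/s.
PIP = Vt/C + R·V̇ + PEEP (constant-flow equation of motion).
Only the resistive term changes: ΔPIP = R × ΔV̇ = 27.5 × (0.4833 − 0.8) = 27.5 × -0.3167 = -8.709 cmH2O.
Original PIP = 515/28.0 + 27.5×0.8 + 7 = 47.393 cmH2O; new PIP = 47.393 + (-8.709) = 38.684 cmH2O.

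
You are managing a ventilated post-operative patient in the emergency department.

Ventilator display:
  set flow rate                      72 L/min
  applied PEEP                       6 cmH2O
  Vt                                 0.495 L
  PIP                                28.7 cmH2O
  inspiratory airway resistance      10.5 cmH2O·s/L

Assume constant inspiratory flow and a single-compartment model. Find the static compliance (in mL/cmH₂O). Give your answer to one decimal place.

49.0

Flow: 72 L/min ÷ 60 = 1.2 L/s.
Equation of motion (constant flow): PIP = Vt/C + R·V̇ + PEEP.
Vt/C = PIP − R·V̇ − PEEP = 28.7 − 10.5×1.2 − 6 = 28.7 − 12.6 − 6 = 10.1 cmH2O.
C = Vt / 10.1 = 495 / 10.1 = 49.01 mL/cmH2O.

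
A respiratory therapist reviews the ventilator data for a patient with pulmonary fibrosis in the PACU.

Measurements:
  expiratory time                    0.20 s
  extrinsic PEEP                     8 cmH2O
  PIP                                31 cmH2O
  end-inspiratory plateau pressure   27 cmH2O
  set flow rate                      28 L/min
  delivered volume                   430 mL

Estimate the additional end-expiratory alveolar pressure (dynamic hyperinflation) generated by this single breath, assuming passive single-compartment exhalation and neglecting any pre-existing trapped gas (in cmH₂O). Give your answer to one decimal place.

6.8

Flow: 28 L/min ÷ 60 = 0.4667 L/s.
R = (PIP − Pplat)/V̇ = (31 − 27) / 0.4667 = 4.0/0.4667 = 8.571 cmH2O·s/L.
C = Vt/(Pplat − PEEP) = 430.0 / (27 − 8) = 430.0/19.0 = 22.632 mL/cmH2O.
τ = R × C = 8.571 × 0.02263 L/cmH2O = 0.194 s.
Fraction remaining = e^(−Te/τ) = e^(−0.20/0.194) = 0.3567; trapped volume = 430.0 × 0.3567 = 153.38 mL.
Additional alveolar pressure from trapping ≈ V_trapped / C = 153.38 / 22.632 = 6.777 cmH2O.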